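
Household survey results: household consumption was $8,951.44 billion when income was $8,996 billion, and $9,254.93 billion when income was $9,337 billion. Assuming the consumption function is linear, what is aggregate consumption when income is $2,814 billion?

C = 3449.46

MPC = (9254.93 − 8951.44)/(9337 − 8996) = 303.49/341 = 0.89
a = 8951.44 − 0.89(8996) = 8951.44 − 8006.44 = 945
C = 945 + 0.89(2814) = 945 + 2504.46 = 3449.46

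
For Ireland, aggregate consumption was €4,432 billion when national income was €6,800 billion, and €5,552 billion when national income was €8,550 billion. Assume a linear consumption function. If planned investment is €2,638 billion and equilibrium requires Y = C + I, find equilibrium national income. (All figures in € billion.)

MPC = (5552 − 4432)/(8550 − 6800) = 1120/1750 = 0.64
a = 4432 − 0.64(6800) = 80
Equilibrium: Y = 80 + 0.64Y + 2638
0.36Y = 2718, so Y = 2718/0.36 = 7550

Y = 7550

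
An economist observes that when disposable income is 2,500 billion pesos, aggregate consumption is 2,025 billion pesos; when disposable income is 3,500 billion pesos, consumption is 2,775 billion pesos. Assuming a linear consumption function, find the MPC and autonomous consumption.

MPC = 0.75; a = 150

MPC = ΔC/ΔY = (2775 − 2025)/(3500 − 2500) = 750/1000 = 0.75
a = C − MPC·Y = 2025 − 0.75(2500) = 2025 − 1875 = 150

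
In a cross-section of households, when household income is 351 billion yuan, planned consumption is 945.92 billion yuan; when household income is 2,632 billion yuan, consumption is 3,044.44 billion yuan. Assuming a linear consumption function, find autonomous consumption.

a = 623

MPC = ΔC/ΔY = (3044.44 − 945.92)/(2632 − 351) = 2098.52/2281 = 0.92
a = C − MPC·Y = 945.92 − 0.92(351) = 945.92 − 322.92 = 623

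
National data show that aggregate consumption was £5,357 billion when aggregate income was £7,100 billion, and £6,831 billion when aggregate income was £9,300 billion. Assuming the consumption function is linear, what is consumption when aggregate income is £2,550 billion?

MPC = (6831 − 5357)/(9300 − 7100) = 1474/2200 = 0.67
a = 5357 − 0.67(7100) = 5357 − 4757 = 600
C = 600 + 0.67(2550) = 600 + 1708.5 = 2308.5

C = 2308.5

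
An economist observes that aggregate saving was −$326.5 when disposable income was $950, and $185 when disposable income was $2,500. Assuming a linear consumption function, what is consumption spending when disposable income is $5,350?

C = 4224.5

MPS = ΔS/ΔY = (185 − (-326.5))/(2500 − 950) = 511.5/1550 = 0.33
MPC = 1 − MPS = 0.67
Autonomous saving = -326.5 − 0.33(950) = -640, so a = 640
C = 640 + 0.67(5350) = 640 + 3584.5 = 4224.5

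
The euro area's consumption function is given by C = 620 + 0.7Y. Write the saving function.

S = Y − C = Y − (620 + 0.7Y) = -620 + (1 − 0.7)Y

S = -620 + 0.3Y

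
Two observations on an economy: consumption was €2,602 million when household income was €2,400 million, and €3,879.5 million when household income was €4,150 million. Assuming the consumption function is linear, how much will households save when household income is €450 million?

S = -728.5

MPC = (3879.5 − 2602)/(4150 − 2400) = 1277.5/1750 = 0.73
a = 2602 − 0.73(2400) = 2602 − 1752 = 850
C = 850 + 0.73(450) = 1178.5
S = 450 − 1178.5 = -728.5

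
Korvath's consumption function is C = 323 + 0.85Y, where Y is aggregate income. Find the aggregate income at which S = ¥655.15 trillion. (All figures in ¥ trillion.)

S = Y − C = -323 + 0.15Y
-323 + 0.15Y = 655.15, so 0.15Y = 978.15 and Y = 6521

Y = 6521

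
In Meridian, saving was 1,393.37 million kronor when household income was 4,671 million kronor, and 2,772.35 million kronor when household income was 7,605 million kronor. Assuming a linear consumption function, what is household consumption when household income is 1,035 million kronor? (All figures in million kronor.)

MPS = ΔS/ΔY = (2772.35 − 1393.37)/(7605 − 4671) = 1378.98/2934 = 0.47
MPC = 1 − MPS = 0.53
Autonomous saving = 1393.37 − 0.47(4671) = -802, so a = 802
C = 802 + 0.53(1035) = 802 + 548.55 = 1350.55

C = 1350.55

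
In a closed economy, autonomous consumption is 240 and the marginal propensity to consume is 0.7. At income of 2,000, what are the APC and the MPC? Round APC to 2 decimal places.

MPC = 0.7 (the slope of the consumption function)
C = 240 + 0.7(2000) = 1640, so APC = 1640/2000 = 0.82

APC = 0.82; MPC = 0.7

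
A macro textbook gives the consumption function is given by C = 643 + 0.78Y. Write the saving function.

S = Y − C = Y − (643 + 0.78Y) = -643 + (1 − 0.78)Y

S = -643 + 0.22Y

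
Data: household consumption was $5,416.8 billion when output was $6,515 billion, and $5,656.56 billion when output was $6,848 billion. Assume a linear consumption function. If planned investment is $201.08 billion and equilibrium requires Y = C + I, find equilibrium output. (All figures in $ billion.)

Y = 3311

MPC = (5656.56 − 5416.8)/(6848 − 6515) = 239.76/333 = 0.72
a = 5416.8 − 0.72(6515) = 726
Equilibrium: Y = 726 + 0.72Y + 201.08
0.28Y = 927.08, so Y = 927.08/0.28 = 3311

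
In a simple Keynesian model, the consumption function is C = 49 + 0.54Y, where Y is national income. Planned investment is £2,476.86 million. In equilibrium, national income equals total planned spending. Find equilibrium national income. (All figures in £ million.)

Y = C + I = 49 + 0.54Y + 2476.86
Y − 0.54Y = 2525.86
0.46Y = 2525.86, so Y = 2525.86/0.46 = 5491

Y = 5491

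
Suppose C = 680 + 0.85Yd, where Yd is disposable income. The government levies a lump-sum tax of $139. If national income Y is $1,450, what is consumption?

Yd = Y − T = 1450 − 139 = 1311
C = 680 + 0.85(1311) = 680 + 1114.35 = 1794.35

C = 1794.35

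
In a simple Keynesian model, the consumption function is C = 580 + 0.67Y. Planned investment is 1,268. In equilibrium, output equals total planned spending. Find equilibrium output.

Y = C + I = 580 + 0.67Y + 1268
Y − 0.67Y = 1848
0.33Y = 1848, so Y = 1848/0.33 = 5600

Y = 5600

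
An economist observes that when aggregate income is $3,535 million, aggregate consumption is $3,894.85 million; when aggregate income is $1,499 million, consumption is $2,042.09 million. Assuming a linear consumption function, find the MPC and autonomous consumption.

MPC = 0.91; a = 678

MPC = ΔC/ΔY = (3894.85 − 2042.09)/(3535 − 1499) = 1852.76/2036 = 0.91
a = C − MPC·Y = 2042.09 − 0.91(1499) = 2042.09 − 1364.09 = 678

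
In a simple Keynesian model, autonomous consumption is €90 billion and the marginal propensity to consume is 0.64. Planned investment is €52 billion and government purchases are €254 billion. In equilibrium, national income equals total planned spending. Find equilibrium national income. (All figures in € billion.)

Y = C + I + G = 90 + 0.64Y + 52 + 254
Y − 0.64Y = 396
0.36Y = 396, so Y = 396/0.36 = 1100

Y = 1100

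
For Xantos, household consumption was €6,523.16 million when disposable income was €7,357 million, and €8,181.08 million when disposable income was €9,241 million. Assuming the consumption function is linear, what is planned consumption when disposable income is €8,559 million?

C = 7580.92

MPC = (8181.08 − 6523.16)/(9241 − 7357) = 1657.92/1884 = 0.88
a = 6523.16 − 0.88(7357) = 6523.16 − 6474.16 = 49
C = 49 + 0.88(8559) = 49 + 7531.92 = 7580.92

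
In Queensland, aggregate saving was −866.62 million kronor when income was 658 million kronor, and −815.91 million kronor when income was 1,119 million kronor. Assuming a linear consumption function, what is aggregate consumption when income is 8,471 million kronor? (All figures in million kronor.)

C = 8478.19

MPS = ΔS/ΔY = (-815.91 − (-866.62))/(1119 − 658) = 50.71/461 = 0.11
MPC = 1 − MPS = 0.89
Autonomous saving = -866.62 − 0.11(658) = -939, so a = 939
C = 939 + 0.89(8471) = 939 + 7539.19 = 8478.19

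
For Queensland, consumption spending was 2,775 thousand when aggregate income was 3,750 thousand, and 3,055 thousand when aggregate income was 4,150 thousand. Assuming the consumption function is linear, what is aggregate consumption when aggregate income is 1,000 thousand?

MPC = (3055 − 2775)/(4150 − 3750) = 280/400 = 0.7
a = 2775 − 0.7(3750) = 2775 − 2625 = 150
C = 150 + 0.7(1000) = 150 + 700 = 850

C = 850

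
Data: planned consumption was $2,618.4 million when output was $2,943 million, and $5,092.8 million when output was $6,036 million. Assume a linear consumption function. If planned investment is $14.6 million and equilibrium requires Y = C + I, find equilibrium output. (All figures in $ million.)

MPC = (5092.8 − 2618.4)/(6036 − 2943) = 2474.4/3093 = 0.8
a = 2618.4 − 0.8(2943) = 264
Equilibrium: Y = 264 + 0.8Y + 14.6
0.2Y = 278.6, so Y = 278.6/0.2 = 1393

Y = 1393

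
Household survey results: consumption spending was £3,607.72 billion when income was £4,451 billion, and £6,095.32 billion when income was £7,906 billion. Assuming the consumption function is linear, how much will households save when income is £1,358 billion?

MPC = (6095.32 − 3607.72)/(7906 − 4451) = 2487.6/3455 = 0.72
a = 3607.72 − 0.72(4451) = 3607.72 − 3204.72 = 403
C = 403 + 0.72(1358) = 1380.76
S = 1358 − 1380.76 = -22.76

S = -22.76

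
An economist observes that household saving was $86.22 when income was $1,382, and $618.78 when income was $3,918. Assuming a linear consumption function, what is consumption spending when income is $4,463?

MPS = ΔS/ΔY = (618.78 − 86.22)/(3918 − 1382) = 532.56/2536 = 0.21
MPC = 1 − MPS = 0.79
Autonomous saving = 86.22 − 0.21(1382) = -204, so a = 204
C = 204 + 0.79(4463) = 204 + 3525.77 = 3729.77

C = 3729.77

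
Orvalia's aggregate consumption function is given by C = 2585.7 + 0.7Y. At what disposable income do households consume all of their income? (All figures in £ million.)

Y = 8619

At break-even, C = Y: 2585.7 + 0.7Y = Y
0.3Y = 2585.7, so Y = 2585.7/0.3 = 8619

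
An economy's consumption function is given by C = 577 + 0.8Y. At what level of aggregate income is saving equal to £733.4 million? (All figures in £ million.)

Y = 6552

S = Y − C = -577 + 0.2Y
-577 + 0.2Y = 733.4, so 0.2Y = 1310.4 and Y = 6552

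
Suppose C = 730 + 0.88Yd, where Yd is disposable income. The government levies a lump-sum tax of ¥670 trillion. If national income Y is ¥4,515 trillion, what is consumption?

Yd = Y − T = 4515 − 670 = 3845
C = 730 + 0.88(3845) = 730 + 3383.6 = 4113.6

C = 4113.6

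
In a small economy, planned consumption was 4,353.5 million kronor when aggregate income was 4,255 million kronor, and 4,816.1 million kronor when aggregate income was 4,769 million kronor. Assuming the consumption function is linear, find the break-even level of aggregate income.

MPC = (4816.1 − 4353.5)/(4769 − 4255) = 462.6/514 = 0.9
a = 4353.5 − 0.9(4255) = 4353.5 − 3829.5 = 524
Break-even: Y = a/(1−MPC) = 524/0.1 = 5240

Y = 5240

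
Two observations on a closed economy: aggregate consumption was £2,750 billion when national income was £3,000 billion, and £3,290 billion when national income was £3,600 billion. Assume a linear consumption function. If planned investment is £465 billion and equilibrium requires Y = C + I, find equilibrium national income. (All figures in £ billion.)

Y = 5150

MPC = (3290 − 2750)/(3600 − 3000) = 540/600 = 0.9
a = 2750 − 0.9(3000) = 50
Equilibrium: Y = 50 + 0.9Y + 465
0.1Y = 515, so Y = 515/0.1 = 5150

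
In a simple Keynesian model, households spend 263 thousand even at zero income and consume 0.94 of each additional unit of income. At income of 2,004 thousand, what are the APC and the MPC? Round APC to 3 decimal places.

MPC = 0.94 (the slope of the consumption function)
C = 263 + 0.94(2004) = 2146.76, so APC = 2146.76/2004 = 1.071

APC = 1.071; MPC = 0.94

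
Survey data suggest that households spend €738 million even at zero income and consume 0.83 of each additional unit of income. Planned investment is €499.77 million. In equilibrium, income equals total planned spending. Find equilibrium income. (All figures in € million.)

Y = C + I = 738 + 0.83Y + 499.77
Y − 0.83Y = 1237.77
0.17Y = 1237.77, so Y = 1237.77/0.17 = 7281

Y = 7281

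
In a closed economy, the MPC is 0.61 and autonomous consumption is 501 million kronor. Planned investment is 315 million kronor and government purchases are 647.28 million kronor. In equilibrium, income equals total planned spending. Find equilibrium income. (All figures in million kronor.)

Y = 3752

Y = C + I + G = 501 + 0.61Y + 315 + 647.28
Y − 0.61Y = 1463.28
0.39Y = 1463.28, so Y = 1463.28/0.39 = 3752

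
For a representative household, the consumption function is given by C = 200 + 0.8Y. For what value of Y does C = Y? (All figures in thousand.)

Y = 1000

At break-even, C = Y: 200 + 0.8Y = Y
0.2Y = 200, so Y = 200/0.2 = 1000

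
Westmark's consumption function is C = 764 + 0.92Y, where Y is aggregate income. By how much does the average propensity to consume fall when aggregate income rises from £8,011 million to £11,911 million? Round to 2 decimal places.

ΔAPC = 0.03

At Y = 8011: C = 764 + 0.92(8011) = 8134.12, APC = 8134.12/8011 = 1.015
At Y = 11911: C = 11722.12, APC = 11722.12/11911 = 0.984
Fall in APC = 1.015 − 0.984 = 0.031 ≈ 0.03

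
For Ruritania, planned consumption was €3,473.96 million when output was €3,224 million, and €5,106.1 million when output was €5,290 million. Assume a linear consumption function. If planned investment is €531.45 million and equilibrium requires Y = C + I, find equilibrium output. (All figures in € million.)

Y = 6945

MPC = (5106.1 − 3473.96)/(5290 − 3224) = 1632.14/2066 = 0.79
a = 3473.96 − 0.79(3224) = 927
Equilibrium: Y = 927 + 0.79Y + 531.45
0.21Y = 1458.45, so Y = 1458.45/0.21 = 6945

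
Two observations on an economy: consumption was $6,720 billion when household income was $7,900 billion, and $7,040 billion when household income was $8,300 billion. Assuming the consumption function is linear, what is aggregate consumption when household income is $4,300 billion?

C = 3840

MPC = (7040 − 6720)/(8300 − 7900) = 320/400 = 0.8
a = 6720 − 0.8(7900) = 6720 − 6320 = 400
C = 400 + 0.8(4300) = 400 + 3440 = 3840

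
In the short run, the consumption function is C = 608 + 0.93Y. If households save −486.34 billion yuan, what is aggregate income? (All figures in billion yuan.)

S = Y − C = -608 + 0.07Y
-608 + 0.07Y = -486.34, so 0.07Y = 121.66 and Y = 1738

Y = 1738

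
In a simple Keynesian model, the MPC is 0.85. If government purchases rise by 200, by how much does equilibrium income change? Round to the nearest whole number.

The multiplier is 1/(1 − MPC) = 1/0.15.
ΔY = 200/0.15 = 1333.33 ≈ 1333

ΔY ≈ 1333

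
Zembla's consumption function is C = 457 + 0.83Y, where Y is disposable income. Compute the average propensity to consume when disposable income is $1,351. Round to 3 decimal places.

APC = 1.168

C = 457 + 0.83(1351) = 1578.33
APC = C/Y = 1578.33/1351 = 1.168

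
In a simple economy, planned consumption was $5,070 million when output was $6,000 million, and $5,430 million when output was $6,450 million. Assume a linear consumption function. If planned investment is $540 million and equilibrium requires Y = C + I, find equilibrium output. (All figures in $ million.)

Y = 4050

MPC = (5430 − 5070)/(6450 − 6000) = 360/450 = 0.8
a = 5070 − 0.8(6000) = 270
Equilibrium: Y = 270 + 0.8Y + 540
0.2Y = 810, so Y = 810/0.2 = 4050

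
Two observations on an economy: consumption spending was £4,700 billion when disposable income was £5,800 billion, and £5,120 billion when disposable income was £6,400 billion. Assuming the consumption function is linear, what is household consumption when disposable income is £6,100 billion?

MPC = (5120 − 4700)/(6400 − 5800) = 420/600 = 0.7
a = 4700 − 0.7(5800) = 4700 − 4060 = 640
C = 640 + 0.7(6100) = 640 + 4270 = 4910

C = 4910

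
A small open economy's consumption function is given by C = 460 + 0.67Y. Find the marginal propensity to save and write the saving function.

MPS = 0.33; S = -460 + 0.33Y

MPS = 1 − MPC = 1 − 0.67 = 0.33
S = Y − C = -460 + 0.33Y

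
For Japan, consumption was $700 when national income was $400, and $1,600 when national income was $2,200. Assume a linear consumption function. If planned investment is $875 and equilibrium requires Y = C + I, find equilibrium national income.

Y = 2750

MPC = (1600 − 700)/(2200 − 400) = 900/1800 = 0.5
a = 700 − 0.5(400) = 500
Equilibrium: Y = 500 + 0.5Y + 875
0.5Y = 1375, so Y = 1375/0.5 = 2750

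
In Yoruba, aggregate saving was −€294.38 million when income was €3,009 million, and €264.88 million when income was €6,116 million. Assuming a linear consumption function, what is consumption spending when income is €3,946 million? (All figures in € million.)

MPS = ΔS/ΔY = (264.88 − (-294.38))/(6116 − 3009) = 559.26/3107 = 0.18
MPC = 1 − MPS = 0.82
Autonomous saving = -294.38 − 0.18(3009) = -836, so a = 836
C = 836 + 0.82(3946) = 836 + 3235.72 = 4071.72

C = 4071.72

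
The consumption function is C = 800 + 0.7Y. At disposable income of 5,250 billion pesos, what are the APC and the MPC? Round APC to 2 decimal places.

APC = 0.85; MPC = 0.7

MPC = 0.7 (the slope of the consumption function)
C = 800 + 0.7(5250) = 4475, so APC = 4475/5250 = 0.85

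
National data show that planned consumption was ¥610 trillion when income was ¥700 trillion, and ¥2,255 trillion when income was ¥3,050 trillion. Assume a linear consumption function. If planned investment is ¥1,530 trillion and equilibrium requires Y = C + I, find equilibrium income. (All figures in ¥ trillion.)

Y = 5500

MPC = (2255 − 610)/(3050 − 700) = 1645/2350 = 0.7
a = 610 − 0.7(700) = 120
Equilibrium: Y = 120 + 0.7Y + 1530
0.3Y = 1650, so Y = 1650/0.3 = 5500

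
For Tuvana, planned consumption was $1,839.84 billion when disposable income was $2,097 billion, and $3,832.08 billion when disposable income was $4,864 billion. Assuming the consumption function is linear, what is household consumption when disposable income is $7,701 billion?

MPC = (3832.08 − 1839.84)/(4864 − 2097) = 1992.24/2767 = 0.72
a = 1839.84 − 0.72(2097) = 1839.84 − 1509.84 = 330
C = 330 + 0.72(7701) = 330 + 5544.72 = 5874.72

C = 5874.72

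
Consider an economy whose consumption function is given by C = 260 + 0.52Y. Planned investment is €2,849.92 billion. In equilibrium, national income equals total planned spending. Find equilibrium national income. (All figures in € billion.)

Y = C + I = 260 + 0.52Y + 2849.92
Y − 0.52Y = 3109.92
0.48Y = 3109.92, so Y = 3109.92/0.48 = 6479

Y = 6479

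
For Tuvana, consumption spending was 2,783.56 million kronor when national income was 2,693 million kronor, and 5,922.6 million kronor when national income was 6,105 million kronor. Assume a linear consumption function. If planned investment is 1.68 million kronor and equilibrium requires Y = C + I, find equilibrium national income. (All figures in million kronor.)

MPC = (5922.6 − 2783.56)/(6105 − 2693) = 3139.04/3412 = 0.92
a = 2783.56 − 0.92(2693) = 306
Equilibrium: Y = 306 + 0.92Y + 1.68
0.08Y = 307.68, so Y = 307.68/0.08 = 3846

Y = 3846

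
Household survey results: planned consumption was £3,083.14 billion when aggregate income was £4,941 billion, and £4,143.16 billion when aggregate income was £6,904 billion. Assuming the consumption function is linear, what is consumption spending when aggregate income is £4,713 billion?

MPC = (4143.16 − 3083.14)/(6904 − 4941) = 1060.02/1963 = 0.54
a = 3083.14 − 0.54(4941) = 3083.14 − 2668.14 = 415
C = 415 + 0.54(4713) = 415 + 2545.02 = 2960.02

C = 2960.02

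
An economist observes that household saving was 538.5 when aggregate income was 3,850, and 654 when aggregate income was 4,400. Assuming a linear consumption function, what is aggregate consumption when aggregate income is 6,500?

MPS = ΔS/ΔY = (654 − 538.5)/(4400 − 3850) = 115.5/550 = 0.21
MPC = 1 − MPS = 0.79
Autonomous saving = 538.5 − 0.21(3850) = -270, so a = 270
C = 270 + 0.79(6500) = 270 + 5135 = 5405

C = 5405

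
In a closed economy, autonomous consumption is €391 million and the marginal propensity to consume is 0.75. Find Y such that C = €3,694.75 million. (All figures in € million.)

391 + 0.75Y = 3694.75
0.75Y = 3303.75, so Y = 3303.75/0.75 = 4405

Y = 4405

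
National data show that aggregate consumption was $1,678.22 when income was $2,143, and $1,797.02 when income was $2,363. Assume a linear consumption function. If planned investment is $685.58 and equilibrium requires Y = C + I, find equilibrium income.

MPC = (1797.02 − 1678.22)/(2363 − 2143) = 118.8/220 = 0.54
a = 1678.22 − 0.54(2143) = 521
Equilibrium: Y = 521 + 0.54Y + 685.58
0.46Y = 1206.58, so Y = 1206.58/0.46 = 2623

Y = 2623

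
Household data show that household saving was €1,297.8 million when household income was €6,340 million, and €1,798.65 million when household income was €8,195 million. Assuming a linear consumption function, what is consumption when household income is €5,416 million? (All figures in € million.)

MPS = ΔS/ΔY = (1798.65 − 1297.8)/(8195 − 6340) = 500.85/1855 = 0.27
MPC = 1 − MPS = 0.73
Autonomous saving = 1297.8 − 0.27(6340) = -414, so a = 414
C = 414 + 0.73(5416) = 414 + 3953.68 = 4367.68

C = 4367.68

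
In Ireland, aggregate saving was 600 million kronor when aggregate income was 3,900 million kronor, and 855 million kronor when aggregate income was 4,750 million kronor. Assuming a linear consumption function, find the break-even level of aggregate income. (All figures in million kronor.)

Y = 1900

MPS = ΔS/ΔY = (855 − 600)/(4750 − 3900) = 255/850 = 0.3
MPC = 1 − MPS = 0.7
From S(3900) = 600: −a + 0.3(3900) = 600, so a = 1170 − 600 = 570
Break-even (S = 0): Y = a/MPS = 570/0.3 = 1900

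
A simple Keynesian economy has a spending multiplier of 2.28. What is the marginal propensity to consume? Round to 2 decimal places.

k = 1/(1 − MPC), so 1 − MPC = 1/k = 1/2.28 = 0.4386
MPC = 1 − 0.4386 = 0.56

MPC = 0.56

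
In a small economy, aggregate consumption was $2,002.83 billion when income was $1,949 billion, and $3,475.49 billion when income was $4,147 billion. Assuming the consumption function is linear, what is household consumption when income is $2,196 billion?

MPC = (3475.49 − 2002.83)/(4147 − 1949) = 1472.66/2198 = 0.67
a = 2002.83 − 0.67(1949) = 2002.83 − 1305.83 = 697
C = 697 + 0.67(2196) = 697 + 1471.32 = 2168.32

C = 2168.32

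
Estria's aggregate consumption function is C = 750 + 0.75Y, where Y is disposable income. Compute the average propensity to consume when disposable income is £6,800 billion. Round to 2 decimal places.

APC = 0.86

C = 750 + 0.75(6800) = 5850
APC = C/Y = 5850/6800 = 0.86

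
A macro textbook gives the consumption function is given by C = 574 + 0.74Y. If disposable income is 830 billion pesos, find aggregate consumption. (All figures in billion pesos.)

C = 1188.2

C = 574 + 0.74(830) = 574 + 614.2 = 1188.2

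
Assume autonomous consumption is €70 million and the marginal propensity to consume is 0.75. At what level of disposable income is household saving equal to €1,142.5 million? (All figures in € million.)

S = Y − C = -70 + 0.25Y
-70 + 0.25Y = 1142.5, so 0.25Y = 1212.5 and Y = 4850

Y = 4850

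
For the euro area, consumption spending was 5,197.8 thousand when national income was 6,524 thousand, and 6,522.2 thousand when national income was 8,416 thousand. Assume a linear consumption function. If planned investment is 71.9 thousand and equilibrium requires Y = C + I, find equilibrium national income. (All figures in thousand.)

MPC = (6522.2 − 5197.8)/(8416 − 6524) = 1324.4/1892 = 0.7
a = 5197.8 − 0.7(6524) = 631
Equilibrium: Y = 631 + 0.7Y + 71.9
0.3Y = 702.9, so Y = 702.9/0.3 = 2343

Y = 2343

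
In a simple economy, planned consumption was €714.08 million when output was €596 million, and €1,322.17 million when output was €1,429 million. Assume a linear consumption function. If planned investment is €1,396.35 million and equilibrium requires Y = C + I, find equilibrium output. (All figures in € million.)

MPC = (1322.17 − 714.08)/(1429 − 596) = 608.09/833 = 0.73
a = 714.08 − 0.73(596) = 279
Equilibrium: Y = 279 + 0.73Y + 1396.35
0.27Y = 1675.35, so Y = 1675.35/0.27 = 6205

Y = 6205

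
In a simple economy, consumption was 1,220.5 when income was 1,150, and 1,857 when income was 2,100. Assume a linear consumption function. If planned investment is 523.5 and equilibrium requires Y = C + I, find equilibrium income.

Y = 2950

MPC = (1857 − 1220.5)/(2100 − 1150) = 636.5/950 = 0.67
a = 1220.5 − 0.67(1150) = 450
Equilibrium: Y = 450 + 0.67Y + 523.5
0.33Y = 973.5, so Y = 973.5/0.33 = 2950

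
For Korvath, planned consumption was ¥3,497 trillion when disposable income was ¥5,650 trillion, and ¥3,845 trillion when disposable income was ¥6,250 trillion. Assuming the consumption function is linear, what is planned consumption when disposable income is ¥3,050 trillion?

MPC = (3845 − 3497)/(6250 − 5650) = 348/600 = 0.58
a = 3497 − 0.58(5650) = 3497 − 3277 = 220
C = 220 + 0.58(3050) = 220 + 1769 = 1989

C = 1989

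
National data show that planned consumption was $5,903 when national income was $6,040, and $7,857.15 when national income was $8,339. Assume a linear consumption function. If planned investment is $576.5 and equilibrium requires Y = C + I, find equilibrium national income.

Y = 8970

MPC = (7857.15 − 5903)/(8339 − 6040) = 1954.15/2299 = 0.85
a = 5903 − 0.85(6040) = 769
Equilibrium: Y = 769 + 0.85Y + 576.5
0.15Y = 1345.5, so Y = 1345.5/0.15 = 8970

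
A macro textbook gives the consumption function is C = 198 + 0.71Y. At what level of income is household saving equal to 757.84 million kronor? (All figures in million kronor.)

Y = 3296

S = Y − C = -198 + 0.29Y
-198 + 0.29Y = 757.84, so 0.29Y = 955.84 and Y = 3296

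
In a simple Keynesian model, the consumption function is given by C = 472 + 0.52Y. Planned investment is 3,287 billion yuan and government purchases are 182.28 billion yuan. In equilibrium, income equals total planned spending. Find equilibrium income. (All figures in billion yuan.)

Y = 8211

Y = C + I + G = 472 + 0.52Y + 3287 + 182.28
Y − 0.52Y = 3941.28
0.48Y = 3941.28, so Y = 3941.28/0.48 = 8211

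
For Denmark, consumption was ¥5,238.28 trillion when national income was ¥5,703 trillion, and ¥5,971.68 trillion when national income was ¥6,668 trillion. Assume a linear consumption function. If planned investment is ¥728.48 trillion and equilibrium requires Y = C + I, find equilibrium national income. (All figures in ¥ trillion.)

MPC = (5971.68 − 5238.28)/(6668 − 5703) = 733.4/965 = 0.76
a = 5238.28 − 0.76(5703) = 904
Equilibrium: Y = 904 + 0.76Y + 728.48
0.24Y = 1632.48, so Y = 1632.48/0.24 = 6802

Y = 6802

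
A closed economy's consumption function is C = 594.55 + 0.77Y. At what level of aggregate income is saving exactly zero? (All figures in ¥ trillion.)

Y = 2585

At break-even, C = Y: 594.55 + 0.77Y = Y
0.23Y = 594.55, so Y = 594.55/0.23 = 2585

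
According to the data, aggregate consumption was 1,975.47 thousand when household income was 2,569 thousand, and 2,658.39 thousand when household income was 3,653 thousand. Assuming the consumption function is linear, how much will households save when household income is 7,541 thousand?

MPC = (2658.39 − 1975.47)/(3653 − 2569) = 682.92/1084 = 0.63
a = 1975.47 − 0.63(2569) = 1975.47 − 1618.47 = 357
C = 357 + 0.63(7541) = 5107.83
S = 7541 − 5107.83 = 2433.17

S = 2433.17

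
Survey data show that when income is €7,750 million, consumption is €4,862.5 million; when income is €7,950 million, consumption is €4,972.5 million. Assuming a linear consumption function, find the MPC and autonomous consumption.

MPC = 0.55; a = 600

MPC = ΔC/ΔY = (4972.5 − 4862.5)/(7950 − 7750) = 110/200 = 0.55
a = C − MPC·Y = 4862.5 − 0.55(7750) = 4862.5 − 4262.5 = 600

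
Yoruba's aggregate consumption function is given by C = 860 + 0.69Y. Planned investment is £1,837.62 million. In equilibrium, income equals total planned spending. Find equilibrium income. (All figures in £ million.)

Y = 8702

Y = C + I = 860 + 0.69Y + 1837.62
Y − 0.69Y = 2697.62
0.31Y = 2697.62, so Y = 2697.62/0.31 = 8702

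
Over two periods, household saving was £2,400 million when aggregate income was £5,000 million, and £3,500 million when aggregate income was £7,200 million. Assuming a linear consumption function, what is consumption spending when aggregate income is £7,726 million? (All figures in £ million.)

MPS = ΔS/ΔY = (3500 − 2400)/(7200 − 5000) = 1100/2200 = 0.5
MPC = 1 − MPS = 0.5
Autonomous saving = 2400 − 0.5(5000) = -100, so a = 100
C = 100 + 0.5(7726) = 100 + 3863 = 3963

C = 3963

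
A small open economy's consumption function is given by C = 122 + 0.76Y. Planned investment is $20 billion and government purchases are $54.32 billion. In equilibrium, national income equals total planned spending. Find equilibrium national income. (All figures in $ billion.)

Y = C + I + G = 122 + 0.76Y + 20 + 54.32
Y − 0.76Y = 196.32
0.24Y = 196.32, so Y = 196.32/0.24 = 818

Y = 818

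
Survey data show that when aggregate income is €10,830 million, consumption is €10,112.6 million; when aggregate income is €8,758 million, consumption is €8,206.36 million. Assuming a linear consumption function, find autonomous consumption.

MPC = ΔC/ΔY = (10112.6 − 8206.36)/(10830 − 8758) = 1906.24/2072 = 0.92
a = C − MPC·Y = 8206.36 − 0.92(8758) = 8206.36 − 8057.36 = 149

a = 149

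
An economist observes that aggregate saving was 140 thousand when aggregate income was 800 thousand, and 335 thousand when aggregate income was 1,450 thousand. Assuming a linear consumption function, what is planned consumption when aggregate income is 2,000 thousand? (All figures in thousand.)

MPS = ΔS/ΔY = (335 − 140)/(1450 − 800) = 195/650 = 0.3
MPC = 1 − MPS = 0.7
Autonomous saving = 140 − 0.3(800) = -100, so a = 100
C = 100 + 0.7(2000) = 100 + 1400 = 1500

C = 1500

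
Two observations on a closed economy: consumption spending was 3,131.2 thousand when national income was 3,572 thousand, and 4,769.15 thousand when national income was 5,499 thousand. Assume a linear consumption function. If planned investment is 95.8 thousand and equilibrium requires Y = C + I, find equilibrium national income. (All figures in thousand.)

Y = 1272

MPC = (4769.15 − 3131.2)/(5499 − 3572) = 1637.95/1927 = 0.85
a = 3131.2 − 0.85(3572) = 95
Equilibrium: Y = 95 + 0.85Y + 95.8
0.15Y = 190.8, so Y = 190.8/0.15 = 1272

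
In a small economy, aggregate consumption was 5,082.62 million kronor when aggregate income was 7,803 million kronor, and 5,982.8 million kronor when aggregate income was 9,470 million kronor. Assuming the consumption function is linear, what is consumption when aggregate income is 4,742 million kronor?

C = 3429.68

MPC = (5982.8 − 5082.62)/(9470 − 7803) = 900.18/1667 = 0.54
a = 5082.62 − 0.54(7803) = 5082.62 − 4213.62 = 869
C = 869 + 0.54(4742) = 869 + 2560.68 = 3429.68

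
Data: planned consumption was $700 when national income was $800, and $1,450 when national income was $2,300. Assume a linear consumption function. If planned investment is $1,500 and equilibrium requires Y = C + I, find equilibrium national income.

MPC = (1450 − 700)/(2300 − 800) = 750/1500 = 0.5
a = 700 − 0.5(800) = 300
Equilibrium: Y = 300 + 0.5Y + 1500
0.5Y = 1800, so Y = 1800/0.5 = 3600

Y = 3600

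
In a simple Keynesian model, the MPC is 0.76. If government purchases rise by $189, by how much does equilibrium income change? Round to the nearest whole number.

ΔY ≈ 788

The multiplier is 1/(1 − MPC) = 1/0.24.
ΔY = 189/0.24 = 787.50 ≈ 788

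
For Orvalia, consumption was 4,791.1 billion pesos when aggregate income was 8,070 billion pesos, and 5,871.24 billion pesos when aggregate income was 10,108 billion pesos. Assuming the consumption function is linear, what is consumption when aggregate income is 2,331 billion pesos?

C = 1749.43

MPC = (5871.24 − 4791.1)/(10108 − 8070) = 1080.14/2038 = 0.53
a = 4791.1 − 0.53(8070) = 4791.1 − 4277.1 = 514
C = 514 + 0.53(2331) = 514 + 1235.43 = 1749.43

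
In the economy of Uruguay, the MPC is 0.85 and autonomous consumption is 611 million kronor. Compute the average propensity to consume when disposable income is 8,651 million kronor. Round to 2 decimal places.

C = 611 + 0.85(8651) = 7964.35
APC = C/Y = 7964.35/8651 = 0.92

APC = 0.92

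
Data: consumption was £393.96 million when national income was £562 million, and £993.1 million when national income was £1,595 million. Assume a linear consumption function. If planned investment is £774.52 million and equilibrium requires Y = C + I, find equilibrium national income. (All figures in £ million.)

MPC = (993.1 − 393.96)/(1595 − 562) = 599.14/1033 = 0.58
a = 393.96 − 0.58(562) = 68
Equilibrium: Y = 68 + 0.58Y + 774.52
0.42Y = 842.52, so Y = 842.52/0.42 = 2006

Y = 2006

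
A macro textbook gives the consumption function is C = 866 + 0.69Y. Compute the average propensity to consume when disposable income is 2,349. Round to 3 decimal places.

APC = 1.059

C = 866 + 0.69(2349) = 2486.81
APC = C/Y = 2486.81/2349 = 1.059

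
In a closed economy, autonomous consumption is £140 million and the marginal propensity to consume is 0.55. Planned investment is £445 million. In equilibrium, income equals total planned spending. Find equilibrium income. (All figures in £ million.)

Y = C + I = 140 + 0.55Y + 445
Y − 0.55Y = 585
0.45Y = 585, so Y = 585/0.45 = 1300

Y = 1300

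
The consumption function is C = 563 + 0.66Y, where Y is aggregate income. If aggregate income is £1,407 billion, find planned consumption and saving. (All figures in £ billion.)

C = 1491.62; S = -84.62

C = 563 + 0.66(1407) = 563 + 928.62 = 1491.62
S = Y − C = 1407 − 1491.62 = -84.62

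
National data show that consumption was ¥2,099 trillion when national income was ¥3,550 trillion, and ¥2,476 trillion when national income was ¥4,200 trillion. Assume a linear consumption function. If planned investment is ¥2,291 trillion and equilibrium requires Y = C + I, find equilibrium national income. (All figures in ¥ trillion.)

MPC = (2476 − 2099)/(4200 − 3550) = 377/650 = 0.58
a = 2099 − 0.58(3550) = 40
Equilibrium: Y = 40 + 0.58Y + 2291
0.42Y = 2331, so Y = 2331/0.42 = 5550

Y = 5550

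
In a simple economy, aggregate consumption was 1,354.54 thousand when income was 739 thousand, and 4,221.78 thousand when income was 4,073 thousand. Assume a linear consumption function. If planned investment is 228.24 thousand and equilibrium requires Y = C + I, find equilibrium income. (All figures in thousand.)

Y = 6766

MPC = (4221.78 − 1354.54)/(4073 − 739) = 2867.24/3334 = 0.86
a = 1354.54 − 0.86(739) = 719
Equilibrium: Y = 719 + 0.86Y + 228.24
0.14Y = 947.24, so Y = 947.24/0.14 = 6766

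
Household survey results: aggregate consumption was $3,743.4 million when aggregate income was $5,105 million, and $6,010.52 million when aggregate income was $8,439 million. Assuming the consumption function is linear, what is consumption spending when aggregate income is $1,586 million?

C = 1350.48

MPC = (6010.52 − 3743.4)/(8439 − 5105) = 2267.12/3334 = 0.68
a = 3743.4 − 0.68(5105) = 3743.4 − 3471.4 = 272
C = 272 + 0.68(1586) = 272 + 1078.48 = 1350.48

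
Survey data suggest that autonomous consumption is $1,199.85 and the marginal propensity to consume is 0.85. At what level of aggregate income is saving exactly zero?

At break-even, C = Y: 1199.85 + 0.85Y = Y
0.15Y = 1199.85, so Y = 1199.85/0.15 = 7999

Y = 7999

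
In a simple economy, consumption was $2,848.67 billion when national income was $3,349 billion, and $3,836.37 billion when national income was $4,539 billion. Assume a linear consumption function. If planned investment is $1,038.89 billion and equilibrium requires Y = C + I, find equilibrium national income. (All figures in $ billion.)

Y = 6517

MPC = (3836.37 − 2848.67)/(4539 − 3349) = 987.7/1190 = 0.83
a = 2848.67 − 0.83(3349) = 69
Equilibrium: Y = 69 + 0.83Y + 1038.89
0.17Y = 1107.89, so Y = 1107.89/0.17 = 6517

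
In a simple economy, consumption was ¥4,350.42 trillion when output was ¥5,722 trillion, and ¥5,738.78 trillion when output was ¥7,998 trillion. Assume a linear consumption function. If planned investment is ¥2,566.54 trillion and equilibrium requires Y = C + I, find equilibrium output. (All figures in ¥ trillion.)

MPC = (5738.78 − 4350.42)/(7998 − 5722) = 1388.36/2276 = 0.61
a = 4350.42 − 0.61(5722) = 860
Equilibrium: Y = 860 + 0.61Y + 2566.54
0.39Y = 3426.54, so Y = 3426.54/0.39 = 8786

Y = 8786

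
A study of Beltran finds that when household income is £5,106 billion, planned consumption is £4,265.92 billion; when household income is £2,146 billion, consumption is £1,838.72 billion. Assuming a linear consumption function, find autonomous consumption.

MPC = ΔC/ΔY = (4265.92 − 1838.72)/(5106 − 2146) = 2427.2/2960 = 0.82
a = C − MPC·Y = 1838.72 − 0.82(2146) = 1838.72 − 1759.72 = 79

a = 79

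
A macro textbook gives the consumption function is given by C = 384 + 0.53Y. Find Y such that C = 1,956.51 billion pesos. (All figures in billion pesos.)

Y = 2967

384 + 0.53Y = 1956.51
0.53Y = 1572.51, so Y = 1572.51/0.53 = 2967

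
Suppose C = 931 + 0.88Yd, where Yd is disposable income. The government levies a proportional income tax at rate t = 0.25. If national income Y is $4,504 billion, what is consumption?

Yd = (1 − 0.25)(4504) = 0.75(4504) = 3378
C = 931 + 0.88(3378) = 931 + 2972.64 = 3903.64

C = 3903.64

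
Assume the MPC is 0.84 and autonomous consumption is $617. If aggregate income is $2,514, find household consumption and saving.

C = 617 + 0.84(2514) = 617 + 2111.76 = 2728.76
S = Y − C = 2514 − 2728.76 = -214.76

C = 2728.76; S = -214.76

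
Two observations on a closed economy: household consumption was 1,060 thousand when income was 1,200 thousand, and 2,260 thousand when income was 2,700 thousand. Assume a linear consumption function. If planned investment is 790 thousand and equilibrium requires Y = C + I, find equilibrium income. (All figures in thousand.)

Y = 4450

MPC = (2260 − 1060)/(2700 − 1200) = 1200/1500 = 0.8
a = 1060 − 0.8(1200) = 100
Equilibrium: Y = 100 + 0.8Y + 790
0.2Y = 890, so Y = 890/0.2 = 4450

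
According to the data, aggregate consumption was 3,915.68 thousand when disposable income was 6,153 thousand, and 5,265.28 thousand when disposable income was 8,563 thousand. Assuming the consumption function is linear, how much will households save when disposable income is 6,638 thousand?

MPC = (5265.28 − 3915.68)/(8563 − 6153) = 1349.6/2410 = 0.56
a = 3915.68 − 0.56(6153) = 3915.68 − 3445.68 = 470
C = 470 + 0.56(6638) = 4187.28
S = 6638 − 4187.28 = 2450.72

S = 2450.72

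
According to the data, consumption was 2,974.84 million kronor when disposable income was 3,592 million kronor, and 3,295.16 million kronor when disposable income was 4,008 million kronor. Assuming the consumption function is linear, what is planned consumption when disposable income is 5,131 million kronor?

C = 4159.87

MPC = (3295.16 − 2974.84)/(4008 − 3592) = 320.32/416 = 0.77
a = 2974.84 − 0.77(3592) = 2974.84 − 2765.84 = 209
C = 209 + 0.77(5131) = 209 + 3950.87 = 4159.87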